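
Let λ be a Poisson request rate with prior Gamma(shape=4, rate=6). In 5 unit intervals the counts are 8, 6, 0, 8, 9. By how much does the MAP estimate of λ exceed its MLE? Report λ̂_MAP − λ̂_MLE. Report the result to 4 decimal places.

MAP − MLE = -3.1091

Σxᵢ = 31. Posterior is Gamma(35, 11); MAP = (35−1)/11 = 34/11 ≈ 3.09091.
MLE = x̄ = 31/5 ≈ 6.20000.
Difference = 34/11 − 31/5 = -171/55 ≈ -3.1091.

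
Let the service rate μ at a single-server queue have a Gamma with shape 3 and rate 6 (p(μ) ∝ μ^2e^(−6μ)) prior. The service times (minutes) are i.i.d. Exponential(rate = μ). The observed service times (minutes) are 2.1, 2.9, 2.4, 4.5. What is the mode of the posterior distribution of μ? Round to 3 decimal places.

The Exponential(rate=μ) likelihood is ∝ μ^n e^(−μΣtᵢ). Here n = 4 and Σtᵢ = 2.1 + 2.9 + 2.4 + 4.5 = 11.9.
Posterior ∝ μ^2e^(−6μ) · μ^4e^(−11.9μ) = μ^6e^(−17.9μ), i.e. Gamma(7, 17.9).
Mode = (a−1)/b = 6/17.9 ≈ 0.335.

μ̂_MAP = 0.335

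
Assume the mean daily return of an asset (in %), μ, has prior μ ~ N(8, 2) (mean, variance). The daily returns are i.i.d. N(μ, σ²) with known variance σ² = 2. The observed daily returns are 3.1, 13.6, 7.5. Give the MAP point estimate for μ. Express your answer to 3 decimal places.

μ̂_MAP = 8.050

n = 3; x̄ = (3.1 + 13.6 + 7.5)/3 = 24.2/3 = 121/15 ≈ 8.0667.
For a Normal prior and Normal likelihood with known variance, the posterior is Normal; its mode equals its mean, the precision-weighted average.
Prior precision 1/σ₀² = 1/2 = 0.5; data precision n/σ² = 3/2 = 1.5.
μ̂ = (0.5·8 + 1.5·(121/15)) / (0.5 + 1.5) = 16.1/2 = 8.050.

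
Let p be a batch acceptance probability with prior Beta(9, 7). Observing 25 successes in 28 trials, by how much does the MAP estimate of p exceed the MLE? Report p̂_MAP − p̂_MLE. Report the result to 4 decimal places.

Posterior is Beta(34, 10); MAP = (34−1)/(44−2) = 33/42 ≈ 0.78571.
MLE ignores the prior: p̂_MLE = k/n = 25/28 ≈ 0.89286.
Difference = 33/42 − 25/28 = -3/28 ≈ -0.1071.

MAP − MLE = -0.1071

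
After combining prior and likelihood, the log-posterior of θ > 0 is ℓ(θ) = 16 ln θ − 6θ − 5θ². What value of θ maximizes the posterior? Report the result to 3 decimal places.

θ̂_MAP = 1.000

ℓ'(θ) = 16/θ − 6 − 10θ. Setting this to zero and multiplying by θ: 10θ² + 6θ − 16 = 0.
θ = (−6 + √(6² + 4·10·16)) / (2·10) = (−6 + √676) / 20 = (−6 + 26)/20 = 1.
ℓ''(θ) = −16/θ² − 10 < 0, confirming a maximum.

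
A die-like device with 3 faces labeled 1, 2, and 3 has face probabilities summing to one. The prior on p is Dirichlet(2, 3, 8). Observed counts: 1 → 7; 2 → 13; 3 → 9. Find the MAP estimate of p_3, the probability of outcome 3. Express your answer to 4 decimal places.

The posterior is Dirichlet(αᵢ + nᵢ) = Dirichlet(9, 16, 17).
For a Dirichlet(a₁,…,a_K) with all aᵢ > 1, the mode has j-th component (aⱼ − 1)/(Σaᵢ − K).
Here Σaᵢ = 42 and K = 3, so p_3 = (17 − 1)/(42 − 3) = 16/39 ≈ 0.4103.

MAP estimate: 0.4103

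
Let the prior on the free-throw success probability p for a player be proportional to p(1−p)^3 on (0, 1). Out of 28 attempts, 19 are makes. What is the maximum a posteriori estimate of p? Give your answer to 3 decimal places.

The prior density ∝ p(1−p)^3 is the kernel of Beta(2, 4).
Data: 19 successes in 28 trials. The binomial likelihood contributes p^19(1−p)^9, so the posterior is Beta(2+19, 4+9) = Beta(21, 13).
For Beta(a, b) with a, b > 1 the mode is (a−1)/(a+b−2) = 20/32 ≈ 0.625.

p̂_MAP = 0.625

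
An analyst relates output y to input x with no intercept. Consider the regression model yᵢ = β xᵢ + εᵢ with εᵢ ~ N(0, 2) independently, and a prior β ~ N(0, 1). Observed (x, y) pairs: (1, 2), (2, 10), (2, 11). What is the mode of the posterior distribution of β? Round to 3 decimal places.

β̂_MAP = 4.000

log p(β | y) = −Σ(yᵢ − βxᵢ)²/(2·2) − β²/(2·1) + const.
Setting the derivative to zero: Σxᵢ(yᵢ − βxᵢ)/2 − β/1 = 0, so β = Σxᵢyᵢ / (Σxᵢ² + σ²/τ²).
Σxᵢyᵢ = 1·2 + 2·10 + 2·11 = 44; Σxᵢ² = 9; σ²/τ² = 2.
β̂_MAP = 44 / (9 + 2) = 44/11 ≈ 4.000.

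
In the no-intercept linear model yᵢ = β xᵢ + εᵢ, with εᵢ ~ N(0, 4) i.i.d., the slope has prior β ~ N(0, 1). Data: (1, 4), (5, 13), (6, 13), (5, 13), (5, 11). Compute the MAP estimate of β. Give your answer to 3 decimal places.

β̂_MAP = 2.302

log p(β | y) = −Σ(yᵢ − βxᵢ)²/(2·4) − β²/(2·1) + const.
Setting the derivative to zero: Σxᵢ(yᵢ − βxᵢ)/4 − β/1 = 0, so β = Σxᵢyᵢ / (Σxᵢ² + σ²/τ²).
Σxᵢyᵢ = 1·4 + 5·13 + 6·13 + 5·13 + 5·11 = 267; Σxᵢ² = 112; σ²/τ² = 4.
β̂_MAP = 267 / (112 + 4) = 267/116 ≈ 2.302.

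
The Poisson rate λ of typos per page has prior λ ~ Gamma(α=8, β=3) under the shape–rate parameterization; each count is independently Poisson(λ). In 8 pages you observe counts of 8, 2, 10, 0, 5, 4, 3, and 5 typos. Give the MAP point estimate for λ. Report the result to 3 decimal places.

Σxᵢ = 8+2+10+0+5+4+3+5 = 37, with n = 8.
Posterior ∝ λ^7e^(−3λ) · λ^37e^(−8λ) = λ^44e^(−11λ), i.e. Gamma(shape=45, rate=11).
The mode of a Gamma(a, b) with a ≥ 1 (shape–rate) is (a−1)/b = 44/11 ≈ 4.000.

λ̂_MAP = 4.000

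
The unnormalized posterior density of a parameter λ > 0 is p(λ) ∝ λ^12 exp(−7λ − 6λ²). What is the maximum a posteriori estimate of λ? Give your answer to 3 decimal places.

ℓ'(λ) = 12/λ − 7 − 12λ. Setting this to zero and multiplying by λ: 12λ² + 7λ − 12 = 0.
λ = (−7 + √(7² + 4·12·12)) / (2·12) = (−7 + √625) / 24 = (−7 + 25)/24 = 3/4.
ℓ''(λ) = −12/λ² − 12 < 0, confirming a maximum.

λ̂_MAP = 0.750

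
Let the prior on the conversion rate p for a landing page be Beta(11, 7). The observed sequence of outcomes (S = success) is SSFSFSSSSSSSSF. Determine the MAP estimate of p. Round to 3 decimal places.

p̂_MAP = 0.700

Prior: Beta(11, 7).
Data: 11 successes in 14 trials (from the sequence). The binomial likelihood contributes p^11(1−p)^3, so the posterior is Beta(11+11, 7+3) = Beta(22, 10).
For Beta(a, b) with a, b > 1 the mode is (a−1)/(a+b−2) = 21/30 ≈ 0.700.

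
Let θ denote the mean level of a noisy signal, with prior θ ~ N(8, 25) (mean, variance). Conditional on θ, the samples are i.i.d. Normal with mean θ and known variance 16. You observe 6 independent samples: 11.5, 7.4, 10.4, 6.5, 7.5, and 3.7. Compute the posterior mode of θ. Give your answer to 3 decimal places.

θ̂_MAP = 7.849

n = 6; x̄ = (11.5 + 7.4 + 10.4 + 6.5 + 7.5 + 3.7)/6 = 47/6 = 47/6 ≈ 7.8333.
For a Normal prior and Normal likelihood with known variance, the posterior is Normal; its mode equals its mean, the precision-weighted average.
Prior precision 1/σ₀² = 1/25 = 0.04; data precision n/σ² = 6/16 = 0.375.
θ̂ = (0.04·8 + 0.375·(47/6)) / (0.04 + 0.375) = 3.2575/0.415 = 1303/166 ≈ 7.849.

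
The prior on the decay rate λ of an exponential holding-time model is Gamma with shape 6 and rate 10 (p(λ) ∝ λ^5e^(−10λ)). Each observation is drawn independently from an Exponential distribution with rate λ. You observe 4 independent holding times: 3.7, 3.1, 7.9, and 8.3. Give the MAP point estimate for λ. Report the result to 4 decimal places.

The Exponential(rate=λ) likelihood is ∝ λ^n e^(−λΣtᵢ). Here n = 4 and Σtᵢ = 3.7 + 3.1 + 7.9 + 8.3 = 23.
Posterior ∝ λ^5e^(−10λ) · λ^4e^(−23λ) = λ^9e^(−33λ), i.e. Gamma(10, 33).
Mode = (a−1)/b = 9/33 ≈ 0.2727.

λ̂_MAP = 0.2727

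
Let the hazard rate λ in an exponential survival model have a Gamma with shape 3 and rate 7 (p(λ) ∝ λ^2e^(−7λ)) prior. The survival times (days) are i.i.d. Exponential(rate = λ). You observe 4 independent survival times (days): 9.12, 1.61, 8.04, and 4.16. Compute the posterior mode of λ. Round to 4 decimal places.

λ̂_MAP = 0.2005

The Exponential(rate=λ) likelihood is ∝ λ^n e^(−λΣtᵢ). Here n = 4 and Σtᵢ = 9.12 + 1.61 + 8.04 + 4.16 = 22.93.
Posterior ∝ λ^2e^(−7λ) · λ^4e^(−22.93λ) = λ^6e^(−29.93λ), i.e. Gamma(7, 29.93).
Mode = (a−1)/b = 6/29.93 ≈ 0.2005.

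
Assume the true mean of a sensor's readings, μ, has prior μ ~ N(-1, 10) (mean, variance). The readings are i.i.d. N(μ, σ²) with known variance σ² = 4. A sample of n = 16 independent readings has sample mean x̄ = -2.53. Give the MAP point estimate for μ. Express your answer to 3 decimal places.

μ̂_MAP = -2.493

n = 16, x̄ = -2.53.
For a Normal prior and Normal likelihood with known variance, the posterior is Normal; its mode equals its mean, the precision-weighted average.
Prior precision 1/σ₀² = 1/10 = 0.1; data precision n/σ² = 16/4 = 4.
μ̂ = (0.1·(-1) + 4·(-2.53)) / (0.1 + 4) = (-10.22)/4.1 = -511/205 ≈ -2.493.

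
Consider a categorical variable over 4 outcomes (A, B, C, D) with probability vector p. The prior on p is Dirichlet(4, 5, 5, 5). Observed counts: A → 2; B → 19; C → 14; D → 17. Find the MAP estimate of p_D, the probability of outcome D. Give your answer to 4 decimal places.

The posterior is Dirichlet(αᵢ + nᵢ) = Dirichlet(6, 24, 19, 22).
For a Dirichlet(a₁,…,a_K) with all aᵢ > 1, the mode has j-th component (aⱼ − 1)/(Σaᵢ − K).
Here Σaᵢ = 71 and K = 4, so p_D = (22 − 1)/(71 − 4) = 21/67 ≈ 0.3134.

MAP estimate of p_D = 0.3134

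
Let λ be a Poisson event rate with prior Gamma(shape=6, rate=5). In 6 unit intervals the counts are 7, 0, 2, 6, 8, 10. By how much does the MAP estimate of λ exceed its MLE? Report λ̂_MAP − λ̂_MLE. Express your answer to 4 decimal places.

Σxᵢ = 33. Posterior is Gamma(39, 11); MAP = (39−1)/11 = 38/11 ≈ 3.45455.
MLE = x̄ = 33/6 ≈ 5.50000.
Difference = 38/11 − 33/6 = -45/22 ≈ -2.0455.

MAP − MLE = -2.0455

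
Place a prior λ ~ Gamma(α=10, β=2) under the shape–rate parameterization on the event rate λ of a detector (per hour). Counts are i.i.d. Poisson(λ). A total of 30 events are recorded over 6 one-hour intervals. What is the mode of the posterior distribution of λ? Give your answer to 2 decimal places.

Σxᵢ = 30, n = 6.
Posterior ∝ λ^9e^(−2λ) · λ^30e^(−6λ) = λ^39e^(−8λ), i.e. Gamma(shape=40, rate=8).
The mode of a Gamma(a, b) with a ≥ 1 (shape–rate) is (a−1)/b = 39/8 ≈ 4.88.

λ̂_MAP = 4.88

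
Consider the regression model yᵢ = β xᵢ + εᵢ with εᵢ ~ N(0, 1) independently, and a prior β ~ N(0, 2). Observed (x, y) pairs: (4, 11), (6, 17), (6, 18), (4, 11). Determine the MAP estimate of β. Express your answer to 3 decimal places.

log p(β | y) = −Σ(yᵢ − βxᵢ)²/(2·1) − β²/(2·2) + const.
Setting the derivative to zero: Σxᵢ(yᵢ − βxᵢ)/1 − β/2 = 0, so β = Σxᵢyᵢ / (Σxᵢ² + σ²/τ²).
Σxᵢyᵢ = 4·11 + 6·17 + 6·18 + 4·11 = 298; Σxᵢ² = 104; σ²/τ² = 0.5.
β̂_MAP = 298 / (104 + 0.5) = 298/104.5 ≈ 2.852.

β̂_MAP = 2.852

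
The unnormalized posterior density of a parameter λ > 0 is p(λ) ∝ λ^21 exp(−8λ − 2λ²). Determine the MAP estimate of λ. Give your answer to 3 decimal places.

λ̂_MAP = 1.500

ℓ'(λ) = 21/λ − 8 − 4λ. Setting this to zero and multiplying by λ: 4λ² + 8λ − 21 = 0.
λ = (−8 + √(8² + 4·4·21)) / (2·4) = (−8 + √400) / 8 = (−8 + 20)/8 = 3/2.
ℓ''(λ) = −21/λ² − 4 < 0, confirming a maximum.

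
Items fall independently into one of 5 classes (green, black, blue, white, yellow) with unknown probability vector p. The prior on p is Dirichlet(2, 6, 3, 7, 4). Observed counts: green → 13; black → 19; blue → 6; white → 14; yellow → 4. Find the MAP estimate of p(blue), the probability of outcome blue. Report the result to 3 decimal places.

MAP estimate of p(blue) = 0.110

The posterior is Dirichlet(αᵢ + nᵢ) = Dirichlet(15, 25, 9, 21, 8).
For a Dirichlet(a₁,…,a_K) with all aᵢ > 1, the mode has j-th component (aⱼ − 1)/(Σaᵢ − K).
Here Σaᵢ = 78 and K = 5, so p(blue) = (9 − 1)/(78 − 5) = 8/73 ≈ 0.110.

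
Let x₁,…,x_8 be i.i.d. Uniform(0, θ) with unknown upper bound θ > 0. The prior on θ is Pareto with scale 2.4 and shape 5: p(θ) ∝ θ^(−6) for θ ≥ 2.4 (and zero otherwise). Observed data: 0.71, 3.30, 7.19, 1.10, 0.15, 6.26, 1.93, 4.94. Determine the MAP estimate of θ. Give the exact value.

The Uniform(0, θ) likelihood is θ^(−n) for θ ≥ max(xᵢ), zero otherwise. Here max(xᵢ) = 7.19.
Posterior ∝ θ^(−6) · θ^(−8) = θ^(−14) on θ ≥ max(2.4, 7.19) = 7.19.
This density is strictly decreasing in θ, so the posterior mode lies at the lower boundary of the support.

θ̂_MAP = 7.19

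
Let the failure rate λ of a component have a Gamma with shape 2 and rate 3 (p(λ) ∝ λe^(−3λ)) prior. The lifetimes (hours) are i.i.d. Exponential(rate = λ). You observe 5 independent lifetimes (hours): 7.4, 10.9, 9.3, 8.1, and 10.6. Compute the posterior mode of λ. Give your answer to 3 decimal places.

λ̂_MAP = 0.122

The Exponential(rate=λ) likelihood is ∝ λ^n e^(−λΣtᵢ). Here n = 5 and Σtᵢ = 7.4 + 10.9 + 9.3 + 8.1 + 10.6 = 46.3.
Posterior ∝ λe^(−3λ) · λ^5e^(−46.3λ) = λ^6e^(−49.3λ), i.e. Gamma(7, 49.3).
Mode = (a−1)/b = 6/49.3 ≈ 0.122.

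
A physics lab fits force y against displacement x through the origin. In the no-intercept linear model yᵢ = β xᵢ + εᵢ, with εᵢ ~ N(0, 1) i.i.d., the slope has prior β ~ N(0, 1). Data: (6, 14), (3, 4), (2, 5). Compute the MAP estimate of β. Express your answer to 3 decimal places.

β̂_MAP = 2.120

log p(β | y) = −Σ(yᵢ − βxᵢ)²/(2·1) − β²/(2·1) + const.
Setting the derivative to zero: Σxᵢ(yᵢ − βxᵢ)/1 − β/1 = 0, so β = Σxᵢyᵢ / (Σxᵢ² + σ²/τ²).
Σxᵢyᵢ = 6·14 + 3·4 + 2·5 = 106; Σxᵢ² = 49; σ²/τ² = 1.
β̂_MAP = 106 / (49 + 1) = 106/50 ≈ 2.120.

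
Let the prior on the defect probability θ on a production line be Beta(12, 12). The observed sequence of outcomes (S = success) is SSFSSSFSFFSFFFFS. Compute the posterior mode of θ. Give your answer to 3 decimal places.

θ̂_MAP = 0.500

Prior: Beta(12, 12).
Data: 8 successes in 16 trials (from the sequence). The binomial likelihood contributes θ^8(1−θ)^8, so the posterior is Beta(12+8, 12+8) = Beta(20, 20).
For Beta(a, b) with a, b > 1 the mode is (a−1)/(a+b−2) = 19/38 ≈ 0.500.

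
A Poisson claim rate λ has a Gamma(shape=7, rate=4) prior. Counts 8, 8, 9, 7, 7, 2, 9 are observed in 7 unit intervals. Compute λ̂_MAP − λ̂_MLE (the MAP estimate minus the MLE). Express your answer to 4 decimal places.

Σxᵢ = 50. Posterior is Gamma(57, 11); MAP = (57−1)/11 = 56/11 ≈ 5.09091.
MLE = x̄ = 50/7 ≈ 7.14286.
Difference = 56/11 − 50/7 = -158/77 ≈ -2.0519.

MAP − MLE = -2.0519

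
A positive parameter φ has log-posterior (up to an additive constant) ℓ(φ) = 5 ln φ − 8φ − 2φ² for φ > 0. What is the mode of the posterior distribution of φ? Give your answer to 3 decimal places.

ℓ'(φ) = 5/φ − 8 − 4φ. Setting this to zero and multiplying by φ: 4φ² + 8φ − 5 = 0.
φ = (−8 + √(8² + 4·4·5)) / (2·4) = (−8 + √144) / 8 = (−8 + 12)/8 = 1/2.
ℓ''(φ) = −5/φ² − 4 < 0, confirming a maximum.

φ̂_MAP = 0.500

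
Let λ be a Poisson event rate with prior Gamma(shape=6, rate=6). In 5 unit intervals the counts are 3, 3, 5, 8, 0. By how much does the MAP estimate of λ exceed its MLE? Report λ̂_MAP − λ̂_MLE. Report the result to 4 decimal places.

Σxᵢ = 19. Posterior is Gamma(25, 11); MAP = (25−1)/11 = 24/11 ≈ 2.18182.
MLE = x̄ = 19/5 ≈ 3.80000.
Difference = 24/11 − 19/5 = -89/55 ≈ -1.6182.

MAP − MLE = -1.6182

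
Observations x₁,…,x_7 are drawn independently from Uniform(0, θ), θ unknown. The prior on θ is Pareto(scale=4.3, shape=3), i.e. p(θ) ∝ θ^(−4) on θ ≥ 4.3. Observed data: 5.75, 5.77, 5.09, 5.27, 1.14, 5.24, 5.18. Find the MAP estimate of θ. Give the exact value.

The Uniform(0, θ) likelihood is θ^(−n) for θ ≥ max(xᵢ), zero otherwise. Here max(xᵢ) = 5.77.
Posterior ∝ θ^(−4) · θ^(−7) = θ^(−11) on θ ≥ max(4.3, 5.77) = 5.77.
This density is strictly decreasing in θ, so the posterior mode lies at the lower boundary of the support.

θ̂_MAP = 5.77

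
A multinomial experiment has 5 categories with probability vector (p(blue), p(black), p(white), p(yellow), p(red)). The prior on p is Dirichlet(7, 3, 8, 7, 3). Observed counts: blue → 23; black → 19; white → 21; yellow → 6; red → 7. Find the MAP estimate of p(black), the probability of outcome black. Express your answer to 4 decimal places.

MAP estimate of p(black) = 0.2121

The posterior is Dirichlet(αᵢ + nᵢ) = Dirichlet(30, 22, 29, 13, 10).
For a Dirichlet(a₁,…,a_K) with all aᵢ > 1, the mode has j-th component (aⱼ − 1)/(Σaᵢ − K).
Here Σaᵢ = 104 and K = 5, so p(black) = (22 − 1)/(104 − 5) = 21/99 ≈ 0.2121.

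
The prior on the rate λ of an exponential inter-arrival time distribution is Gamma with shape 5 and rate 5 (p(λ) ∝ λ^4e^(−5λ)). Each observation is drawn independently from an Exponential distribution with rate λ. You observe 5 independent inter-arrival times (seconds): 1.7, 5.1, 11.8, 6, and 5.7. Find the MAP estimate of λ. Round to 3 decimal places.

The Exponential(rate=λ) likelihood is ∝ λ^n e^(−λΣtᵢ). Here n = 5 and Σtᵢ = 1.7 + 5.1 + 11.8 + 6 + 5.7 = 30.3.
Posterior ∝ λ^4e^(−5λ) · λ^5e^(−30.3λ) = λ^9e^(−35.3λ), i.e. Gamma(10, 35.3).
Mode = (a−1)/b = 9/35.3 ≈ 0.255.

λ̂_MAP = 0.255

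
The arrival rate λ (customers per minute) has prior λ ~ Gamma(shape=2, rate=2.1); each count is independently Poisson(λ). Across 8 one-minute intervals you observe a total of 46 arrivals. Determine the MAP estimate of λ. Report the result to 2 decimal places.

Σxᵢ = 46, n = 8.
Posterior ∝ λe^(−2.1λ) · λ^46e^(−8λ) = λ^47e^(−10.1λ), i.e. Gamma(shape=48, rate=10.1).
The mode of a Gamma(a, b) with a ≥ 1 (shape–rate) is (a−1)/b = 47/10.1 ≈ 4.65.

λ̂_MAP = 4.65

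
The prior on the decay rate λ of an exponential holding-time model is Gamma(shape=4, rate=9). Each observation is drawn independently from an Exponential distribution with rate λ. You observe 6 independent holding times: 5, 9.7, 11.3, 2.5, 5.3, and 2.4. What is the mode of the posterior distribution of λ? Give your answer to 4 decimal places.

The Exponential(rate=λ) likelihood is ∝ λ^n e^(−λΣtᵢ). Here n = 6 and Σtᵢ = 5 + 9.7 + 11.3 + 2.5 + 5.3 + 2.4 = 36.2.
Posterior ∝ λ^3e^(−9λ) · λ^6e^(−36.2λ) = λ^9e^(−45.2λ), i.e. Gamma(10, 45.2).
Mode = (a−1)/b = 9/45.2 ≈ 0.1991.

λ̂_MAP = 0.1991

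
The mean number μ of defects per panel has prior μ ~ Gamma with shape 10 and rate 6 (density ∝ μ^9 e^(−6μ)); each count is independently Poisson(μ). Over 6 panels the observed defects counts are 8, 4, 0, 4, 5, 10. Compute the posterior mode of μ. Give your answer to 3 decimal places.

μ̂_MAP = 3.333

Σxᵢ = 8+4+0+4+5+10 = 31, with n = 6.
Posterior ∝ μ^9e^(−6μ) · μ^31e^(−6μ) = μ^40e^(−12μ), i.e. Gamma(shape=41, rate=12).
The mode of a Gamma(a, b) with a ≥ 1 (shape–rate) is (a−1)/b = 40/12 ≈ 3.333.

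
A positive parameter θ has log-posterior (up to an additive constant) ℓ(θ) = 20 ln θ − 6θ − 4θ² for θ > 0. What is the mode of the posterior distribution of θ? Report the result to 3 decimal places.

θ̂_MAP = 1.250

ℓ'(θ) = 20/θ − 6 − 8θ. Setting this to zero and multiplying by θ: 8θ² + 6θ − 20 = 0.
θ = (−6 + √(6² + 4·8·20)) / (2·8) = (−6 + √676) / 16 = (−6 + 26)/16 = 5/4.
ℓ''(θ) = −20/θ² − 8 < 0, confirming a maximum.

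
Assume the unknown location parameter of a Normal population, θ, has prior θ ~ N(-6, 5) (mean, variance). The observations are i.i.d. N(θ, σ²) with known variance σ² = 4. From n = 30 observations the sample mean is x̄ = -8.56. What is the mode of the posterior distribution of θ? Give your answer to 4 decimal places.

n = 30, x̄ = -8.56.
For a Normal prior and Normal likelihood with known variance, the posterior is Normal; its mode equals its mean, the precision-weighted average.
Prior precision 1/σ₀² = 1/5 = 0.2; data precision n/σ² = 30/4 = 7.5.
θ̂ = (0.2·(-6) + 7.5·(-8.56)) / (0.2 + 7.5) = (-65.4)/7.7 = -654/77 ≈ -8.4935.

θ̂_MAP = -8.4935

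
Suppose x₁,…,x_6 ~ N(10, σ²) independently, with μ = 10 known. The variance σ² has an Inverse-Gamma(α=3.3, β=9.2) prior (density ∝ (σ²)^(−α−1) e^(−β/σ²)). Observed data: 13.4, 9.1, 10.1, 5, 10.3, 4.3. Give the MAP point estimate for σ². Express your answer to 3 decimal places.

Sum of squared deviations about the known mean: SS = (13.4−10)² + (9.1−10)² + (10.1−10)² + (5−10)² + (10.3−10)² + (4.3−10)² = 69.96.
The Normal likelihood contributes (σ²)^(−n/2) exp(−SS/(2σ²)), so the posterior is Inverse-Gamma(α + n/2, β + SS/2) = Inverse-Gamma(6.3, 44.18).
The mode of Inverse-Gamma(a, b) is b/(a+1) = 44.18/7.3 ≈ 6.052.

σ̂²_MAP = 6.052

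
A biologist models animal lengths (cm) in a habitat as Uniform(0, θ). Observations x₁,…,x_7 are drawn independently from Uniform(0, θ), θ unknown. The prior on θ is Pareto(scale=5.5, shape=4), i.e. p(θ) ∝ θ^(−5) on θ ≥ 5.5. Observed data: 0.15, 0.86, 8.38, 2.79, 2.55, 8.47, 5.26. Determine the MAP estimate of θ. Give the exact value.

θ̂_MAP = 8.47

The Uniform(0, θ) likelihood is θ^(−n) for θ ≥ max(xᵢ), zero otherwise. Here max(xᵢ) = 8.47.
Posterior ∝ θ^(−5) · θ^(−7) = θ^(−12) on θ ≥ max(5.5, 8.47) = 8.47.
This density is strictly decreasing in θ, so the posterior mode lies at the lower boundary of the support.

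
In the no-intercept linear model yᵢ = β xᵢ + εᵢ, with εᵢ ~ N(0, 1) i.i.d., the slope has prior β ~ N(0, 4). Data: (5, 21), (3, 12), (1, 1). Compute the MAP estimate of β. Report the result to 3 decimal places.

log p(β | y) = −Σ(yᵢ − βxᵢ)²/(2·1) − β²/(2·4) + const.
Setting the derivative to zero: Σxᵢ(yᵢ − βxᵢ)/1 − β/4 = 0, so β = Σxᵢyᵢ / (Σxᵢ² + σ²/τ²).
Σxᵢyᵢ = 5·21 + 3·12 + 1·1 = 142; Σxᵢ² = 35; σ²/τ² = 0.25.
β̂_MAP = 142 / (35 + 0.25) = 142/35.25 ≈ 4.028.

β̂_MAP = 4.028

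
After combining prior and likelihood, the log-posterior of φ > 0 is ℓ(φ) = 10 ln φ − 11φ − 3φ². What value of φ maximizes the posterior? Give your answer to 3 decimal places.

φ̂_MAP = 0.667

ℓ'(φ) = 10/φ − 11 − 6φ. Setting this to zero and multiplying by φ: 6φ² + 11φ − 10 = 0.
φ = (−11 + √(11² + 4·6·10)) / (2·6) = (−11 + √361) / 12 = (−11 + 19)/12 = 2/3.
ℓ''(φ) = −10/φ² − 6 < 0, confirming a maximum.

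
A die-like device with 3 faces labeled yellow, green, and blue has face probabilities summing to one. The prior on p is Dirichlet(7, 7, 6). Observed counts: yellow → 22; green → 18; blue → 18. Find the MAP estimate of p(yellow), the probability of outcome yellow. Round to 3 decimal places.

MAP estimate of p(yellow) = 0.373

The posterior is Dirichlet(αᵢ + nᵢ) = Dirichlet(29, 25, 24).
For a Dirichlet(a₁,…,a_K) with all aᵢ > 1, the mode has j-th component (aⱼ − 1)/(Σaᵢ − K).
Here Σaᵢ = 78 and K = 3, so p(yellow) = (29 − 1)/(78 − 3) = 28/75 ≈ 0.373.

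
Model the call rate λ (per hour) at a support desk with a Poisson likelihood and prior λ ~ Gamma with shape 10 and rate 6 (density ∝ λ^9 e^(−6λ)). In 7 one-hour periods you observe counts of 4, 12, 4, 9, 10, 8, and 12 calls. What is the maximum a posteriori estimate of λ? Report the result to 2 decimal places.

Σxᵢ = 4+12+4+9+10+8+12 = 59, with n = 7.
Posterior ∝ λ^9e^(−6λ) · λ^59e^(−7λ) = λ^68e^(−13λ), i.e. Gamma(shape=69, rate=13).
The mode of a Gamma(a, b) with a ≥ 1 (shape–rate) is (a−1)/b = 68/13 ≈ 5.23.

λ̂_MAP = 5.23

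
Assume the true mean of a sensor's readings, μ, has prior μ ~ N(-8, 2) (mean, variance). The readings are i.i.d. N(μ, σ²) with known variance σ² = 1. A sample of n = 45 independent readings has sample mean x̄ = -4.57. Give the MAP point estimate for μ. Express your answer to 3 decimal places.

n = 45, x̄ = -4.57.
For a Normal prior and Normal likelihood with known variance, the posterior is Normal; its mode equals its mean, the precision-weighted average.
Prior precision 1/σ₀² = 1/2 = 0.5; data precision n/σ² = 45/1 = 45.
μ̂ = (0.5·(-8) + 45·(-4.57)) / (0.5 + 45) = (-209.65)/45.5 = -599/130 ≈ -4.608.

μ̂_MAP = -4.608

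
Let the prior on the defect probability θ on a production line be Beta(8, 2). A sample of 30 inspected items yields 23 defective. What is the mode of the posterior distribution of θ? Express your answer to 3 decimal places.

θ̂_MAP = 0.789

Prior: Beta(8, 2).
Data: 23 successes in 30 trials. The binomial likelihood contributes θ^23(1−θ)^7, so the posterior is Beta(8+23, 2+7) = Beta(31, 9).
For Beta(a, b) with a, b > 1 the mode is (a−1)/(a+b−2) = 30/38 ≈ 0.789.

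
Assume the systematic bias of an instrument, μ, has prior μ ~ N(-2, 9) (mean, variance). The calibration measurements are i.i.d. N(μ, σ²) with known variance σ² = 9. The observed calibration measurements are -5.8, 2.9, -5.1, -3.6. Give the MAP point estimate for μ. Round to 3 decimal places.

n = 4; x̄ = ((-5.8) + 2.9 + (-5.1) + (-3.6))/4 = -11.6/4 = -2.9.
For a Normal prior and Normal likelihood with known variance, the posterior is Normal; its mode equals its mean, the precision-weighted average.
Prior precision 1/σ₀² = 1/9; data precision n/σ² = 4/9.
μ̂ = ((1/9)·(-2) + (4/9)·(-2.9)) / (1/9 + 4/9) = (-68/45)/(5/9) = -2.720.

μ̂_MAP = -2.720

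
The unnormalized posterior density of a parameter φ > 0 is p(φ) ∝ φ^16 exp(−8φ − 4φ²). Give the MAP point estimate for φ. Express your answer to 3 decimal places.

φ̂_MAP = 1.000

ℓ'(φ) = 16/φ − 8 − 8φ. Setting this to zero and multiplying by φ: 8φ² + 8φ − 16 = 0.
φ = (−8 + √(8² + 4·8·16)) / (2·8) = (−8 + √576) / 16 = (−8 + 24)/16 = 1.
ℓ''(φ) = −16/φ² − 8 < 0, confirming a maximum.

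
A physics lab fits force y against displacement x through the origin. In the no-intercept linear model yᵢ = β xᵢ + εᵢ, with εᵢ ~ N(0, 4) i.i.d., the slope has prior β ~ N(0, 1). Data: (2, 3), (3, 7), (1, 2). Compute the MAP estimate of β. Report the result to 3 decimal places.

β̂_MAP = 1.611

log p(β | y) = −Σ(yᵢ − βxᵢ)²/(2·4) − β²/(2·1) + const.
Setting the derivative to zero: Σxᵢ(yᵢ − βxᵢ)/4 − β/1 = 0, so β = Σxᵢyᵢ / (Σxᵢ² + σ²/τ²).
Σxᵢyᵢ = 2·3 + 3·7 + 1·2 = 29; Σxᵢ² = 14; σ²/τ² = 4.
β̂_MAP = 29 / (14 + 4) = 29/18 ≈ 1.611.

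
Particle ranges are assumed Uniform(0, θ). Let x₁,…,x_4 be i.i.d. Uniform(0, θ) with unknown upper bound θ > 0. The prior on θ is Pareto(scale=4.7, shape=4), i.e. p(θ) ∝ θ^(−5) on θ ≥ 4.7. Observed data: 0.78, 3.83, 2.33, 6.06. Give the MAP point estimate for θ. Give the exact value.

The Uniform(0, θ) likelihood is θ^(−n) for θ ≥ max(xᵢ), zero otherwise. Here max(xᵢ) = 6.06.
Posterior ∝ θ^(−5) · θ^(−4) = θ^(−9) on θ ≥ max(4.7, 6.06) = 6.06.
This density is strictly decreasing in θ, so the posterior mode lies at the lower boundary of the support.

θ̂_MAP = 6.06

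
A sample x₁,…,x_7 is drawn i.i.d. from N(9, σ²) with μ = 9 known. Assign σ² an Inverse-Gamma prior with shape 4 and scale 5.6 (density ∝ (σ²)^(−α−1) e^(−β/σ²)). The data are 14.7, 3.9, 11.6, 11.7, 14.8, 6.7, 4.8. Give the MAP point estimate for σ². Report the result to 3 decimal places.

Sum of squared deviations about the known mean: SS = (14.7−9)² + (3.9−9)² + (11.6−9)² + (11.7−9)² + (14.8−9)² + (6.7−9)² + (4.8−9)² = 129.12.
The Normal likelihood contributes (σ²)^(−n/2) exp(−SS/(2σ²)), so the posterior is Inverse-Gamma(α + n/2, β + SS/2) = Inverse-Gamma(7.5, 70.16).
The mode of Inverse-Gamma(a, b) is b/(a+1) = 70.16/8.5 ≈ 8.254.

σ̂²_MAP = 8.254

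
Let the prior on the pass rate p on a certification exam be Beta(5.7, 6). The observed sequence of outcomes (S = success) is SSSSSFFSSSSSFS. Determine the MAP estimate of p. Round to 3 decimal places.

p̂_MAP = 0.662

Prior: Beta(5.7, 6).
Data: 11 successes in 14 trials (from the sequence). The binomial likelihood contributes p^11(1−p)^3, so the posterior is Beta(5.7+11, 6+3) = Beta(16.7, 9).
For Beta(a, b) with a, b > 1 the mode is (a−1)/(a+b−2) = 15.7/23.7 ≈ 0.662.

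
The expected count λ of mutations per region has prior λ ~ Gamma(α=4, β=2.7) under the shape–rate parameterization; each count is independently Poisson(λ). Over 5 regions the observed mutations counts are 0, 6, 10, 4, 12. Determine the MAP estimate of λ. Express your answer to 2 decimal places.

Σxᵢ = 0+6+10+4+12 = 32, with n = 5.
Posterior ∝ λ^3e^(−2.7λ) · λ^32e^(−5λ) = λ^35e^(−7.7λ), i.e. Gamma(shape=36, rate=7.7).
The mode of a Gamma(a, b) with a ≥ 1 (shape–rate) is (a−1)/b = 35/7.7 ≈ 4.55.

λ̂_MAP = 4.55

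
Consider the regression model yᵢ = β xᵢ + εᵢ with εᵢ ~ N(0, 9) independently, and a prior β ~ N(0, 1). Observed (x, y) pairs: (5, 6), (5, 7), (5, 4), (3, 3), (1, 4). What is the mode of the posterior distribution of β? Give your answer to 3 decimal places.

β̂_MAP = 1.043

log p(β | y) = −Σ(yᵢ − βxᵢ)²/(2·9) − β²/(2·1) + const.
Setting the derivative to zero: Σxᵢ(yᵢ − βxᵢ)/9 − β/1 = 0, so β = Σxᵢyᵢ / (Σxᵢ² + σ²/τ²).
Σxᵢyᵢ = 5·6 + 5·7 + 5·4 + 3·3 + 1·4 = 98; Σxᵢ² = 85; σ²/τ² = 9.
β̂_MAP = 98 / (85 + 9) = 98/94 ≈ 1.043.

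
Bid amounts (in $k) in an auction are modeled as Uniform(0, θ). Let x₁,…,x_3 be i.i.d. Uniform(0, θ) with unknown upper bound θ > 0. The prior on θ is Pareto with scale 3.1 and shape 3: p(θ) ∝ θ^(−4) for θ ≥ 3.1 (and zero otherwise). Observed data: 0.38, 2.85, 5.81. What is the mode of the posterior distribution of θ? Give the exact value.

The Uniform(0, θ) likelihood is θ^(−n) for θ ≥ max(xᵢ), zero otherwise. Here max(xᵢ) = 5.81.
Posterior ∝ θ^(−4) · θ^(−3) = θ^(−7) on θ ≥ max(3.1, 5.81) = 5.81.
This density is strictly decreasing in θ, so the posterior mode lies at the lower boundary of the support.

θ̂_MAP = 5.81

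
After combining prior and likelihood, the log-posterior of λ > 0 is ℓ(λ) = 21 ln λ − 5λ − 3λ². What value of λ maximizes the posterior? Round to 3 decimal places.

ℓ'(λ) = 21/λ − 5 − 6λ. Setting this to zero and multiplying by λ: 6λ² + 5λ − 21 = 0.
λ = (−5 + √(5² + 4·6·21)) / (2·6) = (−5 + √529) / 12 = (−5 + 23)/12 = 3/2.
ℓ''(λ) = −21/λ² − 6 < 0, confirming a maximum.

λ̂_MAP = 1.500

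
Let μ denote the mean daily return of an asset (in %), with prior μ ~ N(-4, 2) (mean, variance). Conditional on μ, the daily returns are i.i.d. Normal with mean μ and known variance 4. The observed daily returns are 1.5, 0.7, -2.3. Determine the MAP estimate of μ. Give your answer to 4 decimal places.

n = 3; x̄ = (1.5 + 0.7 + (-2.3))/3 = -0.1/3 = -1/30 ≈ -0.0333.
For a Normal prior and Normal likelihood with known variance, the posterior is Normal; its mode equals its mean, the precision-weighted average.
Prior precision 1/σ₀² = 1/2 = 0.5; data precision n/σ² = 3/4 = 0.75.
μ̂ = (0.5·(-4) + 0.75·(-1/30)) / (0.5 + 0.75) = (-2.025)/1.25 = -1.6200.

μ̂_MAP = -1.6200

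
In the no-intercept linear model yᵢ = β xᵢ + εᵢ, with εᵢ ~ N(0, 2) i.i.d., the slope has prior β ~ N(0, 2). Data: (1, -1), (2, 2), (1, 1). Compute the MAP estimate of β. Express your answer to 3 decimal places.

log p(β | y) = −Σ(yᵢ − βxᵢ)²/(2·2) − β²/(2·2) + const.
Setting the derivative to zero: Σxᵢ(yᵢ − βxᵢ)/2 − β/2 = 0, so β = Σxᵢyᵢ / (Σxᵢ² + σ²/τ²).
Σxᵢyᵢ = 1·(-1) + 2·2 + 1·1 = 4; Σxᵢ² = 6; σ²/τ² = 1.
β̂_MAP = 4 / (6 + 1) = 4/7 ≈ 0.571.

β̂_MAP = 0.571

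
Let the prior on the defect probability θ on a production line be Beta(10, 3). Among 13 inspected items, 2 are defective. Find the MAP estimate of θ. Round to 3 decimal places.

θ̂_MAP = 0.458

Prior: Beta(10, 3).
Data: 2 successes in 13 trials. The binomial likelihood contributes θ^2(1−θ)^11, so the posterior is Beta(10+2, 3+11) = Beta(12, 14).
For Beta(a, b) with a, b > 1 the mode is (a−1)/(a+b−2) = 11/24 ≈ 0.458.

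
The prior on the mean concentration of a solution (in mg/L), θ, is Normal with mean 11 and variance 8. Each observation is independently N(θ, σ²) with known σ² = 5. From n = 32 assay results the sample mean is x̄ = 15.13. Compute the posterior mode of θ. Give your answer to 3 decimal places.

θ̂_MAP = 15.051

n = 32, x̄ = 15.13.
For a Normal prior and Normal likelihood with known variance, the posterior is Normal; its mode equals its mean, the precision-weighted average.
Prior precision 1/σ₀² = 1/8 = 0.125; data precision n/σ² = 32/5 = 6.4.
θ̂ = (0.125·11 + 6.4·15.13) / (0.125 + 6.4) = 98.207/6.525 = 98207/6525 ≈ 15.051.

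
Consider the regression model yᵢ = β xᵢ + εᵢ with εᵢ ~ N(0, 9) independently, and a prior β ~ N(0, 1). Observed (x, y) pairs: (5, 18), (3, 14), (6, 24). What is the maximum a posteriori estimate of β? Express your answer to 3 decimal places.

β̂_MAP = 3.494

log p(β | y) = −Σ(yᵢ − βxᵢ)²/(2·9) − β²/(2·1) + const.
Setting the derivative to zero: Σxᵢ(yᵢ − βxᵢ)/9 − β/1 = 0, so β = Σxᵢyᵢ / (Σxᵢ² + σ²/τ²).
Σxᵢyᵢ = 5·18 + 3·14 + 6·24 = 276; Σxᵢ² = 70; σ²/τ² = 9.
β̂_MAP = 276 / (70 + 9) = 276/79 ≈ 3.494.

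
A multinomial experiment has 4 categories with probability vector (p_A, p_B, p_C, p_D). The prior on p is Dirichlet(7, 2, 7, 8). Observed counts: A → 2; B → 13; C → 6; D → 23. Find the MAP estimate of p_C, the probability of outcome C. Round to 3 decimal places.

The posterior is Dirichlet(αᵢ + nᵢ) = Dirichlet(9, 15, 13, 31).
For a Dirichlet(a₁,…,a_K) with all aᵢ > 1, the mode has j-th component (aⱼ − 1)/(Σaᵢ − K).
Here Σaᵢ = 68 and K = 4, so p_C = (13 − 1)/(68 − 4) = 12/64 ≈ 0.188.

MAP estimate of p_C = 0.188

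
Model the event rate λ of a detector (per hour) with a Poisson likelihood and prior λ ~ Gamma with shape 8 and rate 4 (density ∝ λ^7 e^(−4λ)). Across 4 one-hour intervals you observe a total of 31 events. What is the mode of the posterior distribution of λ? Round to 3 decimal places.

Σxᵢ = 31, n = 4.
Posterior ∝ λ^7e^(−4λ) · λ^31e^(−4λ) = λ^38e^(−8λ), i.e. Gamma(shape=39, rate=8).
The mode of a Gamma(a, b) with a ≥ 1 (shape–rate) is (a−1)/b = 38/8 ≈ 4.750.

λ̂_MAP = 4.750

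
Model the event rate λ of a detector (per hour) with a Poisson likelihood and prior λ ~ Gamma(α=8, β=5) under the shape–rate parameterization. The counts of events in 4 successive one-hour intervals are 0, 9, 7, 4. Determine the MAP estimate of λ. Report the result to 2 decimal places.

Σxᵢ = 0+9+7+4 = 20, with n = 4.
Posterior ∝ λ^7e^(−5λ) · λ^20e^(−4λ) = λ^27e^(−9λ), i.e. Gamma(shape=28, rate=9).
The mode of a Gamma(a, b) with a ≥ 1 (shape–rate) is (a−1)/b = 27/9 ≈ 3.00.

λ̂_MAP = 3.00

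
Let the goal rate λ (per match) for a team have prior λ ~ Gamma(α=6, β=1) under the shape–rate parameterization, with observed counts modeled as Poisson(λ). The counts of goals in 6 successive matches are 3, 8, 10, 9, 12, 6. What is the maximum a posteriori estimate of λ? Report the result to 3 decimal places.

λ̂_MAP = 7.571

Σxᵢ = 3+8+10+9+12+6 = 48, with n = 6.
Posterior ∝ λ^5e^(−1λ) · λ^48e^(−6λ) = λ^53e^(−7λ), i.e. Gamma(shape=54, rate=7).
The mode of a Gamma(a, b) with a ≥ 1 (shape–rate) is (a−1)/b = 53/7 ≈ 7.571.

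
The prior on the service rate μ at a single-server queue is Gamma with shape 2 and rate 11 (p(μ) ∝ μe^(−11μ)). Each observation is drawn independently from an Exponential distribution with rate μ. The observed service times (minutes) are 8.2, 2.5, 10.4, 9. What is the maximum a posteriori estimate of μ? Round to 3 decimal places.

μ̂_MAP = 0.122

The Exponential(rate=μ) likelihood is ∝ μ^n e^(−μΣtᵢ). Here n = 4 and Σtᵢ = 8.2 + 2.5 + 10.4 + 9 = 30.1.
Posterior ∝ μe^(−11μ) · μ^4e^(−30.1μ) = μ^5e^(−41.1μ), i.e. Gamma(6, 41.1).
Mode = (a−1)/b = 5/41.1 ≈ 0.122.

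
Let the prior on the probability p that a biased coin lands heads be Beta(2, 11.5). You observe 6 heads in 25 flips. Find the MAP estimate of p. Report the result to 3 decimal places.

p̂_MAP = 0.192

Prior: Beta(2, 11.5).
Data: 6 successes in 25 trials. The binomial likelihood contributes p^6(1−p)^19, so the posterior is Beta(2+6, 11.5+19) = Beta(8, 30.5).
For Beta(a, b) with a, b > 1 the mode is (a−1)/(a+b−2) = 7/36.5 ≈ 0.192.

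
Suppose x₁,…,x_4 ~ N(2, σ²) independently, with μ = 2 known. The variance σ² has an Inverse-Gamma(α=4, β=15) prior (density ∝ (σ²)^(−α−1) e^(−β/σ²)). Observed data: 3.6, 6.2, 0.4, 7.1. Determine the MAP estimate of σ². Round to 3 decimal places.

σ̂²_MAP = 5.626

Sum of squared deviations about the known mean: SS = (3.6−2)² + (6.2−2)² + (0.4−2)² + (7.1−2)² = 48.77.
The Normal likelihood contributes (σ²)^(−n/2) exp(−SS/(2σ²)), so the posterior is Inverse-Gamma(α + n/2, β + SS/2) = Inverse-Gamma(6, 39.385).
The mode of Inverse-Gamma(a, b) is b/(a+1) = 39.385/7 ≈ 5.626.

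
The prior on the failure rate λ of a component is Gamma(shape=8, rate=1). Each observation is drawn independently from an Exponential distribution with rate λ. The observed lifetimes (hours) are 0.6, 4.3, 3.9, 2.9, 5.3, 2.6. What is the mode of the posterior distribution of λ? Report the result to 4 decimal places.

The Exponential(rate=λ) likelihood is ∝ λ^n e^(−λΣtᵢ). Here n = 6 and Σtᵢ = 0.6 + 4.3 + 3.9 + 2.9 + 5.3 + 2.6 = 19.6.
Posterior ∝ λ^7e^(−1λ) · λ^6e^(−19.6λ) = λ^13e^(−20.6λ), i.e. Gamma(14, 20.6).
Mode = (a−1)/b = 13/20.6 ≈ 0.6311.

λ̂_MAP = 0.6311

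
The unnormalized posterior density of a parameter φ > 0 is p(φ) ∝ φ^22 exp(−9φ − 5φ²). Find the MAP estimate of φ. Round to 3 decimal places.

φ̂_MAP = 1.100

ℓ'(φ) = 22/φ − 9 − 10φ. Setting this to zero and multiplying by φ: 10φ² + 9φ − 22 = 0.
φ = (−9 + √(9² + 4·10·22)) / (2·10) = (−9 + √961) / 20 = (−9 + 31)/20 = 11/10.
ℓ''(φ) = −22/φ² − 10 < 0, confirming a maximum.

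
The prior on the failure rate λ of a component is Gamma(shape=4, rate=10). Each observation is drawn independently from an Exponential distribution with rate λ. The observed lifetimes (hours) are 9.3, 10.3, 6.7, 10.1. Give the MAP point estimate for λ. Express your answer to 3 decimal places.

The Exponential(rate=λ) likelihood is ∝ λ^n e^(−λΣtᵢ). Here n = 4 and Σtᵢ = 9.3 + 10.3 + 6.7 + 10.1 = 36.4.
Posterior ∝ λ^3e^(−10λ) · λ^4e^(−36.4λ) = λ^7e^(−46.4λ), i.e. Gamma(8, 46.4).
Mode = (a−1)/b = 7/46.4 ≈ 0.151.

λ̂_MAP = 0.151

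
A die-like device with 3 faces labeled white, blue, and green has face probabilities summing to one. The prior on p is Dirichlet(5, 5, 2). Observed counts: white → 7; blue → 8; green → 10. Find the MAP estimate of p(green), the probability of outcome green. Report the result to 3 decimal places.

The posterior is Dirichlet(αᵢ + nᵢ) = Dirichlet(12, 13, 12).
For a Dirichlet(a₁,…,a_K) with all aᵢ > 1, the mode has j-th component (aⱼ − 1)/(Σaᵢ − K).
Here Σaᵢ = 37 and K = 3, so p(green) = (12 − 1)/(37 − 3) = 11/34 ≈ 0.324.

MAP estimate of p(green) = 0.324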